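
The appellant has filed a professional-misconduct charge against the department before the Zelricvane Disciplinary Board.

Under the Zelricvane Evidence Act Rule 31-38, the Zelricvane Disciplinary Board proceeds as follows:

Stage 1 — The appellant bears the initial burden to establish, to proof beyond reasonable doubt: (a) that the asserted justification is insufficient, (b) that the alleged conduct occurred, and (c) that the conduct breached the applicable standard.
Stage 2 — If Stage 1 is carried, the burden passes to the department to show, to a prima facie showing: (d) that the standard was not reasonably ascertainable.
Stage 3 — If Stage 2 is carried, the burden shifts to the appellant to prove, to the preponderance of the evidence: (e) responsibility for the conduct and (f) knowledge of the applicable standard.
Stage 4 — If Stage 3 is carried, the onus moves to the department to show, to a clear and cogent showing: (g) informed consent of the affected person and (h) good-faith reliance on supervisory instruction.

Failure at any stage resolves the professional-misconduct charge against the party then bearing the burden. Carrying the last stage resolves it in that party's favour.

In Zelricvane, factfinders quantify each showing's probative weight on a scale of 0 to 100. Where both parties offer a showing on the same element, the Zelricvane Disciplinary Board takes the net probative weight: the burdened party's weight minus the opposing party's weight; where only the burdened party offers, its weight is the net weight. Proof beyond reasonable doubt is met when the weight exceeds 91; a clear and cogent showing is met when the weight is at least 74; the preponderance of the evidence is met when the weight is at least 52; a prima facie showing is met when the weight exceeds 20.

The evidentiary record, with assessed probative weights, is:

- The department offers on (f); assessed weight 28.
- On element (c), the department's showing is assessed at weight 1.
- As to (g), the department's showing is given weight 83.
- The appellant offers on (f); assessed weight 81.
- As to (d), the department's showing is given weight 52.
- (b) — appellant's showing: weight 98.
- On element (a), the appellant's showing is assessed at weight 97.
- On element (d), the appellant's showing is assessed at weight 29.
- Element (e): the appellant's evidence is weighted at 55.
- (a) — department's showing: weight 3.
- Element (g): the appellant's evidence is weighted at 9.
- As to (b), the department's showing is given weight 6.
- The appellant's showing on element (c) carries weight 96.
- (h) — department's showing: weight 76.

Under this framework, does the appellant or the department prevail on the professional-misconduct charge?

department

Stage 1 — burden on appellant; standard: proof beyond reasonable doubt (weight exceeds 91).
    (a): 97 − 3 = 94 > 91 [met]
    (b): 98 − 6 = 92 > 91 [met]
    (c): 96 − 1 = 95 > 91 [met]
  All elements met. The burden passes to the department.
Stage 2 — burden on department; standard: a prima facie showing (weight exceeds 20).
    (d): 52 − 29 = 23 > 20 [met]
  All elements met. The burden passes to the appellant.
Stage 3 — burden on appellant; standard: the preponderance of the evidence (weight is at least 52).
    (e): 55 ≥ 52 [met]
    (f): 81 − 28 = 53 ≥ 52 [met]
  All elements met. The burden passes to the department.
Stage 4 — burden on department; standard: a clear and cogent showing (weight is at least 74).
    (g): 83 − 9 = 74 ≥ 74 [met]
    (h): 76 ≥ 74 [met]
  All elements met at the final stage.
All stages carried — the department prevails.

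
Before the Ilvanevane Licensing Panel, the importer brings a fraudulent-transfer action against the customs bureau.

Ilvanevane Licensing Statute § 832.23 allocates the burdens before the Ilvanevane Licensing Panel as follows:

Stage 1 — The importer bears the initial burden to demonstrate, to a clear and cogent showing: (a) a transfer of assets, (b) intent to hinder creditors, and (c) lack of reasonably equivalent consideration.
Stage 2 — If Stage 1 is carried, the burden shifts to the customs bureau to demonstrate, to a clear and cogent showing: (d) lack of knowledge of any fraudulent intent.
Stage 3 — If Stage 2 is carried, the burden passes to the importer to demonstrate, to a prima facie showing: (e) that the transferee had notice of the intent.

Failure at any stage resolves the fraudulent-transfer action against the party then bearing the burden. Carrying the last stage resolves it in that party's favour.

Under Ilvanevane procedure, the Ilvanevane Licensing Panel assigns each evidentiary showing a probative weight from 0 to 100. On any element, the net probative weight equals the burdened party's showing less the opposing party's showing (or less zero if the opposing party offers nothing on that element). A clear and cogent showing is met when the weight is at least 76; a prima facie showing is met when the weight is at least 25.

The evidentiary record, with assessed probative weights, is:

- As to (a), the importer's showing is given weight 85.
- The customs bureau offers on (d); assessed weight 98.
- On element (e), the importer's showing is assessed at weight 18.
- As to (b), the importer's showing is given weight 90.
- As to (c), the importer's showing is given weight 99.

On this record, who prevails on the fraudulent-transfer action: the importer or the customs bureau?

customs bureau

Stage 1 (importer, a clear and cogent showing, weight is at least 76): (a) 85 ≥ 76 — meets; (b) 90 ≥ 76 — meets; (c) 99 ≥ 76 — meets.
  Stage 1 is satisfied; the onus moves to the customs bureau.
Stage 2 (customs bureau, a clear and cogent showing, weight is at least 76): (d) 98 ≥ 76 — meets.
  The customs bureau carries Stage 2; the importer now bears the burden.
Stage 3 (importer, a prima facie showing, weight is at least 25): (e) 18 < 25 — fails.
  Stage 3 not carried; the importer fails its burden.
So the customs bureau prevails.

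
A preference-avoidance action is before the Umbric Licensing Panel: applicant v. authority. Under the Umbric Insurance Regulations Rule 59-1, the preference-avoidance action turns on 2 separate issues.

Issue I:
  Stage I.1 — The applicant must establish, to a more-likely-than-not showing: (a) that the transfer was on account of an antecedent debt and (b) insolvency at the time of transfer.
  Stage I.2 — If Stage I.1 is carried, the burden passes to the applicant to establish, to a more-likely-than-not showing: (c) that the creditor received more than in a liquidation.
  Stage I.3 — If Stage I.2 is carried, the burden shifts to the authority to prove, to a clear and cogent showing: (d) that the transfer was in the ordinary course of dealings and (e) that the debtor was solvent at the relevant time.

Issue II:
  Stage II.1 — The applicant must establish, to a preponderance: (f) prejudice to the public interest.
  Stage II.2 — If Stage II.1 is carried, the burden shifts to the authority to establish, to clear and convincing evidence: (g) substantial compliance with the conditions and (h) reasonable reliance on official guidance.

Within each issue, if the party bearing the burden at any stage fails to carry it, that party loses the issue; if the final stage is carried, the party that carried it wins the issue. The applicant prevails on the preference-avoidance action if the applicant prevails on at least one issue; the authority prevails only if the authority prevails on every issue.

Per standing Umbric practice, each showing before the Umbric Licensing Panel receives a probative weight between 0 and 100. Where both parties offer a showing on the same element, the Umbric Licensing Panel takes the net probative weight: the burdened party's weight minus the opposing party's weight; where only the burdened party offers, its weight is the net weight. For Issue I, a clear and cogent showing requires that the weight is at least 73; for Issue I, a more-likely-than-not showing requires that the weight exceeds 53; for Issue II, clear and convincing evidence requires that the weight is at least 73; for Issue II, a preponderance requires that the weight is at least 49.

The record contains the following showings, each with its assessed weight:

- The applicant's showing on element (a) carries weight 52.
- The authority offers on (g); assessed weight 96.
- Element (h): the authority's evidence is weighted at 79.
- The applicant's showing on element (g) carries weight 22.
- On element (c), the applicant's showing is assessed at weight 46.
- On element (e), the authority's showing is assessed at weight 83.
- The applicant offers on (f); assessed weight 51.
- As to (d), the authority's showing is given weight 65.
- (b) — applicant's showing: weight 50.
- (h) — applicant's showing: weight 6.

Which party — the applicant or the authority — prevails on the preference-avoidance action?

authority

— Issue I —
At Stage I.1 the applicant must meet a more-likely-than-not showing (weight exceeds 53): on (a) the weight is 52, ≤ 53, so (a) does not meet the standard; on (b) the weight is 50, which does not exceed 53, so (b) does not meet the standard.
  Stage I.1 not carried; the applicant fails its burden.
The authority prevails on this issue.
— Issue II —
Stage II.1 (applicant, a preponderance, weight is at least 49): (f) 51 ≥ 49 — meets.
  All elements met. The burden passes to the authority.
Stage II.2 (authority, clear and convincing evidence, weight is at least 73): (g) net 96−22=74 ≥ 73 — meets; (h) net 79−6=73 ≥ 73 — meets.
  Stage II.2 carried; the final stage is satisfied.
All stages carried — the authority prevails on this issue.
Per-issue: Issue I → authority; Issue II → authority. The applicant must prevail on at least one issue; overall, the authority prevails.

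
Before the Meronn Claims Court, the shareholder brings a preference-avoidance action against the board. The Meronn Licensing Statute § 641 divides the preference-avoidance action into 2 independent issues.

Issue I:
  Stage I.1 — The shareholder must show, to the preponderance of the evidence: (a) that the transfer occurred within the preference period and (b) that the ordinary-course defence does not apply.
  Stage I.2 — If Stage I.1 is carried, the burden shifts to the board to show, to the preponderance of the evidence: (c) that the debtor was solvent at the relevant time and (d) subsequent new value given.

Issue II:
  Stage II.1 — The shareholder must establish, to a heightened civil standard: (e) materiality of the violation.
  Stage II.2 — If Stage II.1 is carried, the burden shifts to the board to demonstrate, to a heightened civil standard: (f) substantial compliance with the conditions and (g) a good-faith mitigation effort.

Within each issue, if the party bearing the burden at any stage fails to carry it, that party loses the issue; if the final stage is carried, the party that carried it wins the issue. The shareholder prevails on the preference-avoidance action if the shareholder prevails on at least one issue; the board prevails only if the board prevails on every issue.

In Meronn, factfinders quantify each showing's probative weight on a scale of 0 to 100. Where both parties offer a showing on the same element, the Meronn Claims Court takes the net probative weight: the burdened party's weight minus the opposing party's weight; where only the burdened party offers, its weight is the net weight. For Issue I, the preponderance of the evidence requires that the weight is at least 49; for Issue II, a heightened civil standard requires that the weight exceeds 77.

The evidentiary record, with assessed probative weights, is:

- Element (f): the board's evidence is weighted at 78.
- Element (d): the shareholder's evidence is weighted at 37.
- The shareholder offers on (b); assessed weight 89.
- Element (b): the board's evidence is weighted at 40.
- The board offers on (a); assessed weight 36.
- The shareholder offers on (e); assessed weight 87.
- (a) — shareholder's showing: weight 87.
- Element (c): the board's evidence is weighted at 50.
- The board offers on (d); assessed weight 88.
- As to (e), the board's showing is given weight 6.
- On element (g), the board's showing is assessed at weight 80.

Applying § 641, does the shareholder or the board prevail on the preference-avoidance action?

board

— Issue I —
Stage I.1 (shareholder, the preponderance of the evidence, weight is at least 49): (a) net 87−36=51 ≥ 49 — meets; (b) net 89−40=49 ≥ 49 — meets.
  Stage I.1 carried; the burden shifts to the board.
Stage I.2 (board, the preponderance of the evidence, weight is at least 49): (c) 50 ≥ 49 — meets; (d) net 88−37=51 ≥ 49 — meets.
  The board carries the last stage.
All stages carried — the board prevails on this issue.
— Issue II —
Stage II.1 (shareholder, a heightened civil standard, weight exceeds 77): (e) net 87−6=81 > 77 — meets.
  Stage II.1 is satisfied; the onus moves to the board.
Stage II.2 (board, a heightened civil standard, weight exceeds 77): (f) 78 > 77 — meets; (g) 80 > 77 — meets.
  Stage II.2 carried; the final stage is satisfied.
All stages carried — the board prevails on this issue.
Per-issue: Issue I → board; Issue II → board. The shareholder must prevail on at least one issue; overall, the board prevails.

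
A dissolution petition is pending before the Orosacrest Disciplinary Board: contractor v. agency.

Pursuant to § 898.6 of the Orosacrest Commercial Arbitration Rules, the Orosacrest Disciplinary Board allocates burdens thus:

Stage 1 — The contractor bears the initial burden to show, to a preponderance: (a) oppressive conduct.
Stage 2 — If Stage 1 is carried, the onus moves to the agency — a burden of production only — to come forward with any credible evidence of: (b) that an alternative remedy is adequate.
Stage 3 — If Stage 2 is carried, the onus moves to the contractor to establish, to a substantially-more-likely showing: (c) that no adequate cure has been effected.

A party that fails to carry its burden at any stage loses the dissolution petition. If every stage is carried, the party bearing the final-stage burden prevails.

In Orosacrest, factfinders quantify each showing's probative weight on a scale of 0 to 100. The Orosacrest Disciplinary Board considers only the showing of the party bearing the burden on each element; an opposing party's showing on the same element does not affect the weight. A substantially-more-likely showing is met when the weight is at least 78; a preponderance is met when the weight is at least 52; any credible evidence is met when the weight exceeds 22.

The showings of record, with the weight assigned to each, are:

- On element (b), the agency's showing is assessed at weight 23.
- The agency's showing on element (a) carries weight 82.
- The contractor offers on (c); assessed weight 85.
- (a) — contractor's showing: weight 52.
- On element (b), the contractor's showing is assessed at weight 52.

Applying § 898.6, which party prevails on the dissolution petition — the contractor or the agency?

contractor

At Stage 1 the contractor must meet a preponderance (weight is at least 52): on (a) the weight is 52 (the agency's 82 is given no effect), which does reach 52, so (a) meets the standard.
  Stage 1 carried; the burden shifts to the agency.
At Stage 2 the agency must meet any credible evidence (weight exceeds 22): on (b) the weight is 23 (the contractor's 52 is given no effect), > 22, so (b) meets the standard.
  Stage 2 is satisfied; the onus moves to the contractor.
At Stage 3 the contractor must meet a substantially-more-likely showing (weight is at least 78): on (c) the weight is 85, which does reach 78, so (c) meets the standard.
  Stage 3 carried; the final stage is satisfied.
With every stage satisfied, the contractor prevails.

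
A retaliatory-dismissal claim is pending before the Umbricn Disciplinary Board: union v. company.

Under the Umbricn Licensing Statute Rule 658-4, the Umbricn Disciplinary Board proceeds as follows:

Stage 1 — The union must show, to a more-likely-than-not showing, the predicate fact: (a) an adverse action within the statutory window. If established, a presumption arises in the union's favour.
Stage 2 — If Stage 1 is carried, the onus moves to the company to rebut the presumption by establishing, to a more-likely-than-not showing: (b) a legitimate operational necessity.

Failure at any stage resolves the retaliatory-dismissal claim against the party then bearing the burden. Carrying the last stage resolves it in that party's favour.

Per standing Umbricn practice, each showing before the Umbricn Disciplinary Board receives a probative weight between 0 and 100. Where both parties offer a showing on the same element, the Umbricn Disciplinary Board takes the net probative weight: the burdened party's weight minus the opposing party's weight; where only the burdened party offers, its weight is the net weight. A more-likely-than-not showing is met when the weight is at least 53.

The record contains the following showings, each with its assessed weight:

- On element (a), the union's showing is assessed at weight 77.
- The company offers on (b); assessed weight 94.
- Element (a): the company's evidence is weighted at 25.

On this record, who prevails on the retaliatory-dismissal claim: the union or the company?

company

At Stage 1 the union must meet a more-likely-than-not showing (weight is at least 53): on (a) the weight is 77 less the opposing 25 gives net 52, < 53, so (a) does not meet the standard.
  Stage 1 not carried; the union fails its burden.
The analysis ends at Stage 1; the company prevails.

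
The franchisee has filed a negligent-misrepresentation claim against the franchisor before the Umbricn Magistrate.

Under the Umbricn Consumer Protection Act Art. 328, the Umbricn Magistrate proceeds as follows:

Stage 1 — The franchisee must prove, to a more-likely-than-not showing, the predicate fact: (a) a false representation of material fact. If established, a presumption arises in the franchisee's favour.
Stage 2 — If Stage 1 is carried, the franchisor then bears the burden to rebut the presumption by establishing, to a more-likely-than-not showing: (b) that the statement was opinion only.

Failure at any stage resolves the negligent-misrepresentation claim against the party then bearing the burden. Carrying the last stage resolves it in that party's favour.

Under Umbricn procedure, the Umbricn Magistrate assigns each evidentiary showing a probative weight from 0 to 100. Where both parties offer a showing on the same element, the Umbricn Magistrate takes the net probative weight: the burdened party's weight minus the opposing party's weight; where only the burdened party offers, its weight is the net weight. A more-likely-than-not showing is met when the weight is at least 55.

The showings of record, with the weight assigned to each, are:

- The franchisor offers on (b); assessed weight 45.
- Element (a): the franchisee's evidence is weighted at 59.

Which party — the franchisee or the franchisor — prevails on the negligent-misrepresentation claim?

Stage 1 (franchisee, a more-likely-than-not showing, weight is at least 55): (a) 59 ≥ 55 — meets.
  Stage 1 is satisfied; the onus moves to the franchisor.
Stage 2 (franchisor, a more-likely-than-not showing, weight is at least 55): (b) 45 < 55 — fails.
  Stage 2 not carried; the franchisor fails its burden.
The analysis ends at Stage 2; the franchisee prevails.

franchisee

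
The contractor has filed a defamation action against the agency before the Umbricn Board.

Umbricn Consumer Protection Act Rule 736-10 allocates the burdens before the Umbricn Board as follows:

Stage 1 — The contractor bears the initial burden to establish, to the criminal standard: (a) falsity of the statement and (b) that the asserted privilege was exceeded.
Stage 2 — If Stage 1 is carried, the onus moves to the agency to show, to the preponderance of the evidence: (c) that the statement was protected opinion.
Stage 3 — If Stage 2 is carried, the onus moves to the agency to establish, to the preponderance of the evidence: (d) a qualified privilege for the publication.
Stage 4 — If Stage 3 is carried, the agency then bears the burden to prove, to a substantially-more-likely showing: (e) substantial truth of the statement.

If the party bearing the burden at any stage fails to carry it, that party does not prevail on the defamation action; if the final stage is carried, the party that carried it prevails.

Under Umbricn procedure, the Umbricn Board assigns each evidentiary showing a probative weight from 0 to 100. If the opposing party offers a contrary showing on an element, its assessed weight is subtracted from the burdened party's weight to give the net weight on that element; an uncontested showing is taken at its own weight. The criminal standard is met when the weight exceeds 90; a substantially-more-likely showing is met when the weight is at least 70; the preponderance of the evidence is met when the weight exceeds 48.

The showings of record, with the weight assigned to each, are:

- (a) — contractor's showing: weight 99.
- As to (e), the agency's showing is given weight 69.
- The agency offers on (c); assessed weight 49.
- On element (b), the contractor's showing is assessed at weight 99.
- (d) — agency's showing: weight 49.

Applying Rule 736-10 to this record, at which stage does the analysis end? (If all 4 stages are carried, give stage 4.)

Stage 1 (contractor, the criminal standard, weight exceeds 90): (a) 99 > 90 — meets; (b) 99 > 90 — meets.
  All elements met. The burden passes to the agency.
Stage 2 (agency, the preponderance of the evidence, weight exceeds 48): (c) 49 > 48 — meets.
  Stage 2 is satisfied; the agency continues to bear the burden.
Stage 3 (agency, the preponderance of the evidence, weight exceeds 48): (d) 49 > 48 — meets.
  All elements met. The agency retains the burden for Stage 4.
Stage 4 (agency, a substantially-more-likely showing, weight is at least 70): (e) 69 < 70 — fails.
  Not every element is met, so the agency fails to carry Stage 4.
The analysis ends at Stage 4; the contractor prevails.

stage 4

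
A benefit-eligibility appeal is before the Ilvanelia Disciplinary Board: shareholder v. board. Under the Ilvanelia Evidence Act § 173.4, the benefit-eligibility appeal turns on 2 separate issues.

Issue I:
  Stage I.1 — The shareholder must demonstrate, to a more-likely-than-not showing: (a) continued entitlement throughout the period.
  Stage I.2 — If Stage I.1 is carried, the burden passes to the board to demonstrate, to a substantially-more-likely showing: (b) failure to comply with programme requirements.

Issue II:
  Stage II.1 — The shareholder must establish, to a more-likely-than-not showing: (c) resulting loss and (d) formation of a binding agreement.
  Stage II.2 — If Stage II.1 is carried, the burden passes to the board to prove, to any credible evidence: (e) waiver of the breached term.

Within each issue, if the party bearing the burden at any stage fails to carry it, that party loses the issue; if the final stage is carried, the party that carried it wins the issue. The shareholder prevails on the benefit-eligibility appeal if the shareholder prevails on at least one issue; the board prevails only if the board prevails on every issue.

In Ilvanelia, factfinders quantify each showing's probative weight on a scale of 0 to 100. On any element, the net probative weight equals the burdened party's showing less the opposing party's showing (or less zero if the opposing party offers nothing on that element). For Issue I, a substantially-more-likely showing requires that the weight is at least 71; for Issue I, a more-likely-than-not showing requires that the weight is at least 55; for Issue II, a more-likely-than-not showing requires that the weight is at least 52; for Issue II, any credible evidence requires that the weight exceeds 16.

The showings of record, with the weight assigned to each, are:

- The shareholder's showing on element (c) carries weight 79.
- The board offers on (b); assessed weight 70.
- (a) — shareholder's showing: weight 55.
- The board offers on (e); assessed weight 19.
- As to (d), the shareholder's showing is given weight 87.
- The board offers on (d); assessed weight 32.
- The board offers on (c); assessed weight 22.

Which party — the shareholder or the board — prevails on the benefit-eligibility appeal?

shareholder

— Issue I —
At Stage I.1 the shareholder must meet a more-likely-than-not showing (weight is at least 55): on (a) the weight is 55, ≥ 55, so (a) meets the standard.
  The shareholder carries Stage I.1; the board now bears the burden.
At Stage I.2 the board must meet a substantially-more-likely showing (weight is at least 71): on (b) the weight is 70, which does not reach 71, so (b) does not meet the standard.
  Stage I.2 not carried; the board fails its burden.
The shareholder prevails on this issue.
— Issue II —
Stage II.1 (shareholder, a more-likely-than-not showing, weight is at least 52): (c) net 79−22=57 ≥ 52 — meets; (d) net 87−32=55 ≥ 52 — meets.
  The shareholder carries Stage II.1; the board now bears the burden.
Stage II.2 (board, any credible evidence, weight exceeds 16): (e) 19 > 16 — meets.
  Stage II.2 carried; the final stage is satisfied.
Every stage carried; the board prevails on this issue.
Per-issue: Issue I → shareholder; Issue II → board. The shareholder must prevail on at least one issue; overall, the shareholder prevails.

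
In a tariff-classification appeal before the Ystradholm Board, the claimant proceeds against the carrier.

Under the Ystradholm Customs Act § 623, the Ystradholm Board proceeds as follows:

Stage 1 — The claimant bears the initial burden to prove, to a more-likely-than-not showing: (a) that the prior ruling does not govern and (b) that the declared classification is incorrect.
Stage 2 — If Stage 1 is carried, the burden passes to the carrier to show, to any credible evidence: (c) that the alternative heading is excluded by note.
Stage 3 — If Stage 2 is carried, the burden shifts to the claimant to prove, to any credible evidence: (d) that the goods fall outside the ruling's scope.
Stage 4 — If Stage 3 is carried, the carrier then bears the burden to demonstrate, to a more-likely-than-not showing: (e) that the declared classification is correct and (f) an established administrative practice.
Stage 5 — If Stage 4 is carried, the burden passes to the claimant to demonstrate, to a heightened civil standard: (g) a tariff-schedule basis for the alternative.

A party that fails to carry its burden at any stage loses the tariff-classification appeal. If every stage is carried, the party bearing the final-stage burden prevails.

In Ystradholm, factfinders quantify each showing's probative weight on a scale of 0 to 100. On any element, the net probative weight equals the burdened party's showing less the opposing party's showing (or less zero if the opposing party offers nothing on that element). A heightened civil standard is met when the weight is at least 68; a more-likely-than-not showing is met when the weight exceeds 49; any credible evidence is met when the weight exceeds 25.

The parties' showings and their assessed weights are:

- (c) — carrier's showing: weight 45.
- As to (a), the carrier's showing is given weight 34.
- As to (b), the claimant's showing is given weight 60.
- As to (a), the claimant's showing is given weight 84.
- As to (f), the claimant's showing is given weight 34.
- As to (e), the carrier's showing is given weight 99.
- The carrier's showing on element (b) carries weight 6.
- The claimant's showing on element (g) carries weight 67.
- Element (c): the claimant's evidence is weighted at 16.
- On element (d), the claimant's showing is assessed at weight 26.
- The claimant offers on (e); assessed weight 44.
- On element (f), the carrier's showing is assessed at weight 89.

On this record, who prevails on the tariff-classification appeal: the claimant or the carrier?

Stage 1 — burden on claimant; standard: a more-likely-than-not showing (weight exceeds 49).
    (a): 84 − 34 = 50 > 49 [met]
    (b): 60 − 6 = 54 > 49 [met]
  Stage 1 is satisfied; the onus moves to the carrier.
Stage 2 — burden on carrier; standard: any credible evidence (weight exceeds 25).
    (c): 45 − 16 = 29 > 25 [met]
  Stage 2 carried; the burden shifts to the claimant.
Stage 3 — burden on claimant; standard: any credible evidence (weight exceeds 25).
    (d): 26 > 25 [met]
  All elements met. The burden passes to the carrier.
Stage 4 — burden on carrier; standard: a more-likely-than-not showing (weight exceeds 49).
    (e): 99 − 44 = 55 > 49 [met]
    (f): 89 − 34 = 55 > 49 [met]
  Stage 4 carried; the burden shifts to the claimant.
Stage 5 — burden on claimant; standard: a heightened civil standard (weight is at least 68).
    (g): 67 < 68 [not met]
  Not every element is met, so the claimant fails to carry Stage 5.
So the carrier prevails.

carrier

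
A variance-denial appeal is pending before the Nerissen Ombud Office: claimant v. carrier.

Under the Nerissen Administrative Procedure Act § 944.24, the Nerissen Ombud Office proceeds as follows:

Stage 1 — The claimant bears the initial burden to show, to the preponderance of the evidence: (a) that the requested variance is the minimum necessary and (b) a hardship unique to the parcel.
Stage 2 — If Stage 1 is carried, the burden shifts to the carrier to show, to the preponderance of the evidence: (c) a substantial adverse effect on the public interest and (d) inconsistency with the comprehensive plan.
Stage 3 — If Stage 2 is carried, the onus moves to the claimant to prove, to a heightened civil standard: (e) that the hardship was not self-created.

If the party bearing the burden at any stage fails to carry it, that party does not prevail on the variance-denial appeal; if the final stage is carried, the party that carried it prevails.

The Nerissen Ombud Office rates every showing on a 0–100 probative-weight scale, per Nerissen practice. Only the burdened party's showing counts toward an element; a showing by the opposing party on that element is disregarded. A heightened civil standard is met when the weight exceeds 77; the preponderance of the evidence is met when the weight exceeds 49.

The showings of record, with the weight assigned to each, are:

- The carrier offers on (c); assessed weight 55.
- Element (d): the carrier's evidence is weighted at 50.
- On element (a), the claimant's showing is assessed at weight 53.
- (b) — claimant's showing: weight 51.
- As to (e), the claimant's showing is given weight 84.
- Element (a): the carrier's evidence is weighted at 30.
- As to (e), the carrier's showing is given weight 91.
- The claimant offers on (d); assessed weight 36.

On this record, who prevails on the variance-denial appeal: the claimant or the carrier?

Stage 1 — burden on claimant; standard: the preponderance of the evidence (weight exceeds 49).
    (a): 53 (carrier's 30 disregarded) > 49 [met]
    (b): 51 > 49 [met]
  Stage 1 carried; the burden shifts to the carrier.
Stage 2 — burden on carrier; standard: the preponderance of the evidence (weight exceeds 49).
    (c): 55 > 49 [met]
    (d): 50 (claimant's 36 disregarded) > 49 [met]
  All elements met. The burden passes to the claimant.
Stage 3 — burden on claimant; standard: a heightened civil standard (weight exceeds 77).
    (e): 84 (carrier's 91 disregarded) > 77 [met]
  All elements met at the final stage.
All stages carried — the claimant prevails.

claimant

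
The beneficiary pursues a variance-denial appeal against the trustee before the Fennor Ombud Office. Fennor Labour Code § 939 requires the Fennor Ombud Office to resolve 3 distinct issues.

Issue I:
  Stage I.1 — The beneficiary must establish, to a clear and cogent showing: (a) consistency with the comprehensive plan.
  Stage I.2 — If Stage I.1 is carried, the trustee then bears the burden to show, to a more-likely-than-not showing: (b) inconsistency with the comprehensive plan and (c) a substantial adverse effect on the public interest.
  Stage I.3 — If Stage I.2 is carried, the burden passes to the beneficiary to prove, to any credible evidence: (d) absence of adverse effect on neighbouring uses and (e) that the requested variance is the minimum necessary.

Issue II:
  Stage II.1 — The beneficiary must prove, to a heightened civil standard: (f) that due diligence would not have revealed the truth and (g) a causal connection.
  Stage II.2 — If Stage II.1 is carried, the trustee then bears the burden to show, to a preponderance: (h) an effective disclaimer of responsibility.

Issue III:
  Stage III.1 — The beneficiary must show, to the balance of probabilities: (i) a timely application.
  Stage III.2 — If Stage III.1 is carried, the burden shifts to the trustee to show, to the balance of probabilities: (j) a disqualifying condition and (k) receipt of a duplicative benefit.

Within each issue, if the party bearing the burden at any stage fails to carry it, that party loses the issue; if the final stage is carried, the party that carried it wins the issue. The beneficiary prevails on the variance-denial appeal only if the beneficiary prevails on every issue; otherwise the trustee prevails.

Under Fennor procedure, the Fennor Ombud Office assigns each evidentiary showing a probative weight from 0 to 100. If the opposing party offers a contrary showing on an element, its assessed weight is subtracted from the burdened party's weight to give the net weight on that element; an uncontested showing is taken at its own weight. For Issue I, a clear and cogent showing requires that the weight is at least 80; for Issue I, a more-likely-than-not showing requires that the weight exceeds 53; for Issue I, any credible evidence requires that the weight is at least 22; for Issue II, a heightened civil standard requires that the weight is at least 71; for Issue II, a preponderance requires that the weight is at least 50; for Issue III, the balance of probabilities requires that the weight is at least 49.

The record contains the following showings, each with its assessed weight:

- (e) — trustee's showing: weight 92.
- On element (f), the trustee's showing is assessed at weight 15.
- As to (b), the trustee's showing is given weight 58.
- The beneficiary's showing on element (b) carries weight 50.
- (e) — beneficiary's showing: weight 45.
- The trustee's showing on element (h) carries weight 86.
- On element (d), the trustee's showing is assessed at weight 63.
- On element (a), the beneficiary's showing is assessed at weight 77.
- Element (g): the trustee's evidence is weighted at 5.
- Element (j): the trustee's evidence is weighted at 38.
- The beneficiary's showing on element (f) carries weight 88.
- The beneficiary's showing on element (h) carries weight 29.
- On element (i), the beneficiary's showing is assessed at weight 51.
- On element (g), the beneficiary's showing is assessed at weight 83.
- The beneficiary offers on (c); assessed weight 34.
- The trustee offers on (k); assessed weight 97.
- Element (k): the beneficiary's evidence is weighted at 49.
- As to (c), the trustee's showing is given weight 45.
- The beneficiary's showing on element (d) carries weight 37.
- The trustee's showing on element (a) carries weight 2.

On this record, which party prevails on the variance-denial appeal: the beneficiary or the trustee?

— Issue I —
Stage I.1 (beneficiary, a clear and cogent showing, weight is at least 80): (a) net 77−2=75 < 80 — fails.
  The beneficiary does not carry Stage I.1.
The analysis ends at Stage I.1; the trustee prevails on this issue.
— Issue II —
At Stage II.1 the beneficiary must meet a heightened civil standard (weight is at least 71): on (f) the weight is 88 less the opposing 15 gives net 73, which does reach 71, so (f) meets the standard; on (g) the weight is 83 less the opposing 5 gives net 78, ≥ 71, so (g) meets the standard.
  Stage II.1 is satisfied; the onus moves to the trustee.
At Stage II.2 the trustee must meet a preponderance (weight is at least 50): on (h) the weight is 86 less the opposing 29 gives net 57, ≥ 50, so (h) meets the standard.
  The trustee carries the last stage.
With every stage satisfied, the trustee prevails on this issue.
— Issue III —
Stage III.1 (beneficiary, the balance of probabilities, weight is at least 49): (i) 51 ≥ 49 — meets.
  All elements met. The burden passes to the trustee.
Stage III.2 (trustee, the balance of probabilities, weight is at least 49): (j) 38 < 49 — fails; (k) net 97−49=48 < 49 — fails.
  The trustee does not carry Stage III.2.
The beneficiary prevails on this issue.
Per-issue: Issue I → trustee; Issue II → trustee; Issue III → beneficiary. The beneficiary must prevail on every issue; overall, the trustee prevails.

trustee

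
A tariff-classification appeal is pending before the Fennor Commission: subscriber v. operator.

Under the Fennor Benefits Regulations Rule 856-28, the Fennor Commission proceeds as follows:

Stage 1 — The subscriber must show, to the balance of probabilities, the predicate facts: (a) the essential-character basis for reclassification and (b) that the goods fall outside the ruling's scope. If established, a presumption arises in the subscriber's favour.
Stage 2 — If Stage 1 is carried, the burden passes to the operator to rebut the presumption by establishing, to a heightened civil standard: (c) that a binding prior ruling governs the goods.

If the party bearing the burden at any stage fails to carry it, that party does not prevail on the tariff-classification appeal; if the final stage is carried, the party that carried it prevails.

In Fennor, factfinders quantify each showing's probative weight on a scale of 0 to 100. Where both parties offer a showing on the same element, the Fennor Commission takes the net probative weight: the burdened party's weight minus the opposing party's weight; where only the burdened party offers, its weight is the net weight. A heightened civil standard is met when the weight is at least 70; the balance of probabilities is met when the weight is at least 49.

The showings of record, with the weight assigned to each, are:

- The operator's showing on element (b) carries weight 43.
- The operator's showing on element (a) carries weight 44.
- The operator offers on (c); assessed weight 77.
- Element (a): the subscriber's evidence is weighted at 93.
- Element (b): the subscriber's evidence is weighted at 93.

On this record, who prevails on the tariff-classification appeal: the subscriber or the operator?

Stage 1 — burden on subscriber; standard: the balance of probabilities (weight is at least 49).
    (a): 93 − 44 = 49 ≥ 49 [met]
    (b): 93 − 43 = 50 ≥ 49 [met]
  Stage 1 carried; the burden shifts to the operator.
Stage 2 — burden on operator; standard: a heightened civil standard (weight is at least 70).
    (c): 77 ≥ 70 [met]
  The operator carries the last stage.
Every stage carried; the operator prevails.

operator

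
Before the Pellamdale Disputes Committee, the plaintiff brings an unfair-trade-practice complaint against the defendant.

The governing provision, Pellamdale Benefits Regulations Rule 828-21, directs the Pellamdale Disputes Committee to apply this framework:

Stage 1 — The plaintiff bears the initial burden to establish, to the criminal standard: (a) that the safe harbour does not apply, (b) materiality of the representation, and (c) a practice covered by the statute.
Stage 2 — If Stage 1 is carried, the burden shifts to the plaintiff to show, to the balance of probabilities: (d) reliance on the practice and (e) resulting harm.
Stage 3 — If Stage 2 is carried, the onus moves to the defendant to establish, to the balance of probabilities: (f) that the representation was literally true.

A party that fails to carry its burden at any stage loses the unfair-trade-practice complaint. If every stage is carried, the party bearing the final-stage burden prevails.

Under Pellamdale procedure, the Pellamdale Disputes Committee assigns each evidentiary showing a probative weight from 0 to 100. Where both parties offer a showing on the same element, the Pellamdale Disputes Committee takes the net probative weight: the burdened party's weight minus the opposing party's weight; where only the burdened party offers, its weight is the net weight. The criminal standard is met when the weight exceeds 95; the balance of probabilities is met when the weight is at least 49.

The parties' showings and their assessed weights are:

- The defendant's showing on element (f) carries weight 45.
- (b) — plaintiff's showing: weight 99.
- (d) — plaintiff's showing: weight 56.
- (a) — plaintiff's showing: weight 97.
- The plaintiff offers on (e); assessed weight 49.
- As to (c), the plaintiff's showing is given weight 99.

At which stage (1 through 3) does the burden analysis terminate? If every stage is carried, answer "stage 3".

At Stage 1 the plaintiff must meet the criminal standard (weight exceeds 95): on (a) the weight is 97, > 95, so (a) meets the standard; on (b) the weight is 99, > 95, so (b) meets the standard; on (c) the weight is 99, which does exceed 95, so (c) meets the standard.
  Stage 1 is satisfied; the plaintiff continues to bear the burden.
At Stage 2 the plaintiff must meet the balance of probabilities (weight is at least 49): on (d) the weight is 56, which does reach 49, so (d) meets the standard; on (e) the weight is 49, which does reach 49, so (e) meets the standard.
  All elements met. The burden passes to the defendant.
At Stage 3 the defendant must meet the balance of probabilities (weight is at least 49): on (f) the weight is 45, which does not reach 49, so (f) does not meet the standard.
  Stage 3 not carried; the defendant fails its burden.
The analysis ends at Stage 3; the plaintiff prevails.

stage 3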